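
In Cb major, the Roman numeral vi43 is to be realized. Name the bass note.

Eb

vi in Cb major has root Ab; the chord is Ab-Cb-Eb-Gb.
The figure 43 means second inversion — the fifth is in the bass.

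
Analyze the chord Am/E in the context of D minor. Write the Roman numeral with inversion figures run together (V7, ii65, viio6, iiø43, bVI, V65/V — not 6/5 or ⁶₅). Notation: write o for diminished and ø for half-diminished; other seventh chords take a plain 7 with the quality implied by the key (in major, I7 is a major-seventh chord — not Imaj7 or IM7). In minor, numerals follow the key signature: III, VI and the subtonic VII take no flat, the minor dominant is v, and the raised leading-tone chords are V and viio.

The pitches A-C-E form a minor triad rooted on A.
In D minor, A is the dominant; the diatonic minor triad there is v.
With E in the bass the chord is in second inversion, so the figured bass is 64.

v64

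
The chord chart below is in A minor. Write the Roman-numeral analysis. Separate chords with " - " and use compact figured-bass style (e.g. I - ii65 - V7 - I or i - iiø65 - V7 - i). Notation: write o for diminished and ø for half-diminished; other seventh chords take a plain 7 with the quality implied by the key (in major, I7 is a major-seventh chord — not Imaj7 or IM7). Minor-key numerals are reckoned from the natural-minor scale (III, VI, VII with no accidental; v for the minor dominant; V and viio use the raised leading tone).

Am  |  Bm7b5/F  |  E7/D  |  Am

i - iiø43 - V42 - i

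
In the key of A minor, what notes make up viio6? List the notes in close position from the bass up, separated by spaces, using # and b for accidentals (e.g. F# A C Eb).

B D G#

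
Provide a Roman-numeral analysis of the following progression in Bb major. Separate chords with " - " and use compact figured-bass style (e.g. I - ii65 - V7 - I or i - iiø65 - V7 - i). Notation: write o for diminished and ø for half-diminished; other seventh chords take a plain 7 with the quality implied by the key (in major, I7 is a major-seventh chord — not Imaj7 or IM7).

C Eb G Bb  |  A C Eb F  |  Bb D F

ii7 - V65 - I

C-Eb-G-Bb: root C is the supertonic; minor seventh chord there is ii7.
A-C-Eb-F: root F is the dominant; dominant seventh chord there is V65.
Bb-D-F: major triad on Bb = scale degree 1 → I.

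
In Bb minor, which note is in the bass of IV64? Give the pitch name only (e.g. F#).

IV in Bb minor has root Eb; the chord is Eb-G-Bb.
The figure 64 means second inversion — the fifth is in the bass.

Bb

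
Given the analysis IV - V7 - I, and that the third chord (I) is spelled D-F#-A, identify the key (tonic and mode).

D major

I is given as D-F#-A — a major triad with root D.
If D is scale degree 1 and the mode makes that degree carry a major triad, the tonic is D and the mode is major.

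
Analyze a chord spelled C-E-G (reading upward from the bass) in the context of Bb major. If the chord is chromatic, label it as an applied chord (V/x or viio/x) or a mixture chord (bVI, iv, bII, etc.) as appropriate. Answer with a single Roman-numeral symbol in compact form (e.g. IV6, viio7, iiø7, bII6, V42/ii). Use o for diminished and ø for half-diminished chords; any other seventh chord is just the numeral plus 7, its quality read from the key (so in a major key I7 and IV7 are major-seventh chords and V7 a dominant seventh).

The pitches C-E-G form a major triad rooted on C.
C is not a diatonic chord root with this quality in Bb major, but it lies a perfect fifth above F (V), so the chord functions as an applied dominant of V.

V/V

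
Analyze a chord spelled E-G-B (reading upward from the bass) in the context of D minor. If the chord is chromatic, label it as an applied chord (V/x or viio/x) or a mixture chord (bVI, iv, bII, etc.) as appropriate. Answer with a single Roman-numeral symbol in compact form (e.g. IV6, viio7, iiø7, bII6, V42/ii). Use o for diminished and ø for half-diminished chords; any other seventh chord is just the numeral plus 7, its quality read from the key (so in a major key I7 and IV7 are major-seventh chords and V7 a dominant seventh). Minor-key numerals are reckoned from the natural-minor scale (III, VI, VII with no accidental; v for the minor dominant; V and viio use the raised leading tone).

ii

Stacked in thirds the chord is E-G-B: a minor triad on E.
E is the second degree of D minor. This is the minor supertonic, borrowed from the parallel major (the Dorian ii).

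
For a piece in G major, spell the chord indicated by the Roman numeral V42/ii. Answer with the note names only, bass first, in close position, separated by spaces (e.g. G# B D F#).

D E G# B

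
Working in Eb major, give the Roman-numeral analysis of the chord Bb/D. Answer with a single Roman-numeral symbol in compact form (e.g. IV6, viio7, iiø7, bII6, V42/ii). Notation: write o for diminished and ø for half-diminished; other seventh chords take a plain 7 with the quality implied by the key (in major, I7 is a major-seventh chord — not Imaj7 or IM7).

V6

Stacked in thirds the chord is Bb-D-F: a major triad on Bb.
Bb is scale degree 5 in Eb major, and a major triad on that degree is written V.
With D in the bass the chord is in first inversion, so the figured bass is 6.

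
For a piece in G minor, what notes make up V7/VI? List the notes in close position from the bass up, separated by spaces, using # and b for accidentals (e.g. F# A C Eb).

Bb D F Ab

V7/VI is a secondary dominant — the dominant seventh of VI. VI in G minor is Eb, so the applied chord's root is Bb, a perfect fifth above.
Building a dominant seventh chord on Bb gives Bb-D-F-Ab.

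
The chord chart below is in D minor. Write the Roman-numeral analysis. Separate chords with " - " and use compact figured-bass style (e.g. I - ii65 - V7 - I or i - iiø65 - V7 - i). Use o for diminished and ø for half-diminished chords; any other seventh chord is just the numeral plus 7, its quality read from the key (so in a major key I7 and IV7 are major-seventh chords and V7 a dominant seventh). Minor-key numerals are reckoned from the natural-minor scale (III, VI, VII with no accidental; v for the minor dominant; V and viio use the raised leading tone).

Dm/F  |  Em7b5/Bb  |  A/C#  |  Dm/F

i6 - iiø43 - V6 - i6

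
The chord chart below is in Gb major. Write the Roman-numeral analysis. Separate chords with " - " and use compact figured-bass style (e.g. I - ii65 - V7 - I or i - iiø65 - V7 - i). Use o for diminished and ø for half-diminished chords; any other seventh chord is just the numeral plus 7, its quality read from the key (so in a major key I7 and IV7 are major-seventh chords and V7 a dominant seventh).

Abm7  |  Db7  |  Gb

ii7 - V7 - I

Abm7 has root Ab, degree 2 in Gb major, so ii7.
Db7: root Db is the dominant; dominant seventh chord there is V7.
Gb: major triad on Gb = scale degree 1 → I.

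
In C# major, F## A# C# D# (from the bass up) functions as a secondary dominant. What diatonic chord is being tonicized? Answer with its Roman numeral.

V

The chord is a dominant seventh chord on D#.
A dominant resolves down a perfect fifth: D# → G#. In C# major, G# is scale degree 5, i.e. V.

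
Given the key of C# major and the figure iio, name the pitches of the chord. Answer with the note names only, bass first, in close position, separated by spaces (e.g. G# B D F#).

D# F# A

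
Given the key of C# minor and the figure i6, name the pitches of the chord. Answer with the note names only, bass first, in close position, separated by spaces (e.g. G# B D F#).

E G# C#

The numeral's case and figure indicate a minor triad. In C# minor its root, scale degree 1, is C#.
That chord is spelled C#-E-G#.
With the 6 figure the chord is in first inversion; from the bass E upward in close position it reads E-G#-C#.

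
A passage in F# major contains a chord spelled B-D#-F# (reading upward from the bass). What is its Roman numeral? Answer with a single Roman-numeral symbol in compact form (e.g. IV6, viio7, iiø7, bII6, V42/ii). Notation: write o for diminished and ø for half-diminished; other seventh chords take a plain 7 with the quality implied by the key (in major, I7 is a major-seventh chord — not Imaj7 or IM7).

IV

The pitches B-D#-F# form a major triad rooted on B.
B is scale degree 4 in F# major, and a major triad on that degree is written IV.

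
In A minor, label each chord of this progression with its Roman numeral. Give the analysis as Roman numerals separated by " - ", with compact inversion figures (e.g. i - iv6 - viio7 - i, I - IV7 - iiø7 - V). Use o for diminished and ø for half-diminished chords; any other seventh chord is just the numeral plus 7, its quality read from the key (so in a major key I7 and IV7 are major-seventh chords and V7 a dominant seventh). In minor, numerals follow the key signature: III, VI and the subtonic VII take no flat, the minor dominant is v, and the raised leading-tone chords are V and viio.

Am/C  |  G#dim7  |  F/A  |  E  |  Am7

i6 - viio7 - VI6 - V - i7

Am/C: minor triad on A = scale degree 1 → i6.
G#dim7 has root G#, degree 7 in A minor, so viio7.
F/A has root F, degree 6 in A minor, so VI6.
E: root E is the dominant; major triad there is V.
Am7 has root A, degree 1 in A minor, so i7.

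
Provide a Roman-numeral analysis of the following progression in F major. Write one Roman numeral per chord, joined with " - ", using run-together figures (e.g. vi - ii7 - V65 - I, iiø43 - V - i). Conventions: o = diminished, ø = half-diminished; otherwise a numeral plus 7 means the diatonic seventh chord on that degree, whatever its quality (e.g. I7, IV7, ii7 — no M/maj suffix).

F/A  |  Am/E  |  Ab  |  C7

F/A: root F is the tonic; major triad there is I6.
Am/E: root A is the mediant; minor triad there is iii64.
Ab is non-diatonic — bIII, a mixture chord from F minor.
C7: dominant seventh chord on C = scale degree 5 → V7.

I6 - iii64 - bIII - V7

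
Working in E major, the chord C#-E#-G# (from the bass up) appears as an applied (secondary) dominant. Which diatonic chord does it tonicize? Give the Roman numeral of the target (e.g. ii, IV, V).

The chord is a major triad on C#.
A dominant resolves down a perfect fifth: C# → F#. In E major, F# is scale degree 2, i.e. ii.

ii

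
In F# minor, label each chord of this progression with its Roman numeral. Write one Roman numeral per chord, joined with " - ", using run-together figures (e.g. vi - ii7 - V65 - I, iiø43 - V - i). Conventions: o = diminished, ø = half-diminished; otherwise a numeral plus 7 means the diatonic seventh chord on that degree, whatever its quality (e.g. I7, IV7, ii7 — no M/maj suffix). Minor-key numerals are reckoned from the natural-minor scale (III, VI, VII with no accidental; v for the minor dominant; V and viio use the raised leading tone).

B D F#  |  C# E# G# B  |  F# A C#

B-D-F# has root B, degree 4 in F# minor, so iv.
C#-E#-G#-B: root C# is the dominant; dominant seventh chord there is V7.
F#-A-C#: root F# is the tonic; minor triad there is i.

iv - V7 - i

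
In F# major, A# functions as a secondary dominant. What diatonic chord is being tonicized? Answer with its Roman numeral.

The chord is a major triad on A#.
A dominant resolves down a perfect fifth: A# → D#. In F# major, D# is scale degree 6, i.e. vi.

vi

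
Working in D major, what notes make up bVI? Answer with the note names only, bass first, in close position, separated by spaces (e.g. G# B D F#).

Bb D F

bVI is a major triad on the lowered sixth degree, borrowed from the parallel minor. In D major that root is Bb.
So the chord is Bb-D-F.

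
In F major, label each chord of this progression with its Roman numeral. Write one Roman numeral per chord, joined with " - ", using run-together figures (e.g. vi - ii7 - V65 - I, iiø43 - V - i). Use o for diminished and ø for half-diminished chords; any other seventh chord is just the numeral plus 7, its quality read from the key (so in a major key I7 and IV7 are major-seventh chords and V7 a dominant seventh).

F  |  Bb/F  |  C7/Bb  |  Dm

F: major triad on F = scale degree 1 → I.
Bb/F has root Bb, degree 4 in F major, so IV64.
C7/Bb: root C is the dominant; dominant seventh chord there is V42.
Dm: root D is the submediant; minor triad there is vi.

I - IV64 - V42 - vi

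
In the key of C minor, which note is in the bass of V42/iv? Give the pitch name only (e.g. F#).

Bb

The applied chord V42/iv is rooted on C: C-E-G-Bb.
The figure 42 means third inversion — the seventh is in the bass.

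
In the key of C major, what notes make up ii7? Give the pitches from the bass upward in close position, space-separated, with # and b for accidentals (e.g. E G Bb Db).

D F A C

In C major, scale degree 2 is D, and the diatonic chord built there is a minor seventh chord.
That chord is spelled D-F-A-C.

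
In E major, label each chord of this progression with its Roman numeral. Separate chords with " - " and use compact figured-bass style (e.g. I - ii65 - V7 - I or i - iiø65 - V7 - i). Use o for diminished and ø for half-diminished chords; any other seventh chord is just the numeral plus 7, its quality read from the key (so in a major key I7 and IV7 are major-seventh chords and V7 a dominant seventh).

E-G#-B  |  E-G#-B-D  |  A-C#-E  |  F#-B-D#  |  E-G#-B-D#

E-G#-B: root E is the tonic; major triad there is I.
E-G#-B-D: a dominant seventh chord on E, the applied dominant of IV → V7/IV.
A-C#-E: root A is the subdominant; major triad there is IV.
F#-B-D#: root B is the dominant; major triad there is V64.
E-G#-B-D#: major seventh chord on E = scale degree 1 → I7.

I - V7/IV - IV - V64 - I7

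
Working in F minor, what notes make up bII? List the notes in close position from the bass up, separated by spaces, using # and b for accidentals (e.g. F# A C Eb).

Scale degree 2 in F minor is G; lowering it a half step gives Gb. bII is the Neapolitan chord — a major triad on the lowered second degree.
So the chord is Gb-Bb-Db, a major triad.

Gb Bb Db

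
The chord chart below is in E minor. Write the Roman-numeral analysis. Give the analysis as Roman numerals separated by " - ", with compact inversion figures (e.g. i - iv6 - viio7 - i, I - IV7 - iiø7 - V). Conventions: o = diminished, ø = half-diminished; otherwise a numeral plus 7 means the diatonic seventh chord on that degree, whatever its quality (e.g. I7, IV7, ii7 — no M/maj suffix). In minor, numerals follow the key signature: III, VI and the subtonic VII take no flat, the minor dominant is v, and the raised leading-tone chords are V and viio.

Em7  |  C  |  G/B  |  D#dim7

i7 - VI - III6 - viio7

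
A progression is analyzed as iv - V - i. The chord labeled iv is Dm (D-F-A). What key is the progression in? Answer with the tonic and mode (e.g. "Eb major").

A minor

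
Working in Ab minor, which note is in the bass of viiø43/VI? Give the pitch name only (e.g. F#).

The applied chord viiø43/VI is rooted on Eb: Eb-Gb-Bbb-Db.
The figure 43 means second inversion — the fifth is in the bass.

Bbb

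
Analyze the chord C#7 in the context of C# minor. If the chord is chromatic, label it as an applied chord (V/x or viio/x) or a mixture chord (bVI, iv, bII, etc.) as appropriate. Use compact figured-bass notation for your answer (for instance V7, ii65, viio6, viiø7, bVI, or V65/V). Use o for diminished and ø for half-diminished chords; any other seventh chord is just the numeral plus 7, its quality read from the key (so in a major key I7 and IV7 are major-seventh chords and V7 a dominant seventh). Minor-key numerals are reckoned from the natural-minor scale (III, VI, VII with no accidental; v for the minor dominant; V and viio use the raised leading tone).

V7/iv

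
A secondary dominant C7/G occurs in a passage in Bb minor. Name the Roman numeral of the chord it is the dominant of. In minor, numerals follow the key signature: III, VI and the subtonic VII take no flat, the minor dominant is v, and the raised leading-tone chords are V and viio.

V

The chord is a dominant seventh chord on C.
A dominant resolves down a perfect fifth: C → F. In Bb minor, F is scale degree 5, i.e. V.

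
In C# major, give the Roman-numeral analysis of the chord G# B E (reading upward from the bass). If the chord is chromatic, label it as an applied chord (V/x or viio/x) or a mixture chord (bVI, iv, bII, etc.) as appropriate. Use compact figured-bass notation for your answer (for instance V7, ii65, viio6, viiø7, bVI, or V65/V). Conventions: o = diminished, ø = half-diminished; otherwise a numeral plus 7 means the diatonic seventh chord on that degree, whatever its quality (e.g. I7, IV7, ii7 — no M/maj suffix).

bIII6

The pitches E-G#-B form a major triad rooted on E.
E is the lowered third degree of C# major (diatonic 3 would be E#). This is a major triad on the lowered third degree, borrowed from the parallel minor.
With G# in the bass the chord is in first inversion, so the figured bass is 6.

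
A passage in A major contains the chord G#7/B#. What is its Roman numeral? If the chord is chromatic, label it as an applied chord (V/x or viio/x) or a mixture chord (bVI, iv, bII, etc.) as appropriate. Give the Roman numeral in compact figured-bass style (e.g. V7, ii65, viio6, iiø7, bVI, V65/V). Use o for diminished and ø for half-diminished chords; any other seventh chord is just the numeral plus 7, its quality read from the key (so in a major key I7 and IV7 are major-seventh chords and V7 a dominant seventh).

V65/iii

The pitches G#-B#-D#-F# form a dominant seventh chord rooted on G#.
G# is not a diatonic chord root with this quality in A major, but it lies a perfect fifth above C# (iii), so the chord functions as an applied dominant of iii.
With B# in the bass the chord is in first inversion, so the figured bass is 65.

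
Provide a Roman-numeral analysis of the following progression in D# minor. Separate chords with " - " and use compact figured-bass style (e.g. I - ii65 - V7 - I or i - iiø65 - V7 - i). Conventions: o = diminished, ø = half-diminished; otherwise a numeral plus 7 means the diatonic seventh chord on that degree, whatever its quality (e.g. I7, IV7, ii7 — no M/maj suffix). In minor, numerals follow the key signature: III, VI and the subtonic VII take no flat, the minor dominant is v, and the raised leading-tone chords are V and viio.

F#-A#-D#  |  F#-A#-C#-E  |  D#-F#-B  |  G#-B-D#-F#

F#-A#-D#: minor triad on D# = scale degree 1 → i6.
F#-A#-C#-E: a dominant seventh chord on F#, the applied dominant of VI → V7/VI.
D#-F#-B: major triad on B = scale degree 6 → VI6.
G#-B-D#-F# has root G#, degree 4 in D# minor, so iv7.

i6 - V7/VI - VI6 - iv7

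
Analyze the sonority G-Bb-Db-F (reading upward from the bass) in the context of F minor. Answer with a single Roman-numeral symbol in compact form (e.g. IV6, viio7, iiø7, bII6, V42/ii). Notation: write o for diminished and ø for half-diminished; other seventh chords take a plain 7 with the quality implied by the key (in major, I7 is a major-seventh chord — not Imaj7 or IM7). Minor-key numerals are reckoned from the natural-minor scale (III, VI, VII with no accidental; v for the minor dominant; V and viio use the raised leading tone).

Stacked in thirds the chord is G-Bb-Db-F: a half-diminished seventh chord on G.
G is scale degree 2 in F minor, and a half-diminished seventh chord on that degree is written iiø7.

iiø7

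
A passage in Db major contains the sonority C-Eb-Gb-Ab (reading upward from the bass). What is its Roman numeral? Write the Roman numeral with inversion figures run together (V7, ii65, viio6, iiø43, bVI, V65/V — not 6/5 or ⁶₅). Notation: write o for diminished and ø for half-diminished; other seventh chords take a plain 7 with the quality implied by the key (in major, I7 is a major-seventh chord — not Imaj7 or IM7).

Stacked in thirds the chord is Ab-C-Eb-Gb: a dominant seventh chord on Ab.
In Db major, Ab is the dominant; the diatonic dominant seventh chord there is V7.
With C in the bass the chord is in first inversion, so the figured bass is 65.

V65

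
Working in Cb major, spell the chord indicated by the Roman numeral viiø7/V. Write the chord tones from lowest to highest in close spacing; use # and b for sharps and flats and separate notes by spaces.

The slash marks an applied leading-tone chord: viio of V. In Cb major, V is Gb, so the leading tone to it is F, a half step below.
Building a half-diminished seventh chord on F gives F-Ab-Cb-Eb.

F Ab Cb Eb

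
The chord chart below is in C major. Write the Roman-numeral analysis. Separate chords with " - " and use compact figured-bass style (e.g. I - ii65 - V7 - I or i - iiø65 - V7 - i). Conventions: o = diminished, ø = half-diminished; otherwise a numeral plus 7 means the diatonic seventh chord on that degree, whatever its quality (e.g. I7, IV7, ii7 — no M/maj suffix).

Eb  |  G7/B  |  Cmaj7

bIII - V65 - I7

Eb is non-diatonic — bIII, a mixture chord from C minor.
G7/B has root G, degree 5 in C major, so V65.
Cmaj7 has root C, degree 1 in C major, so I7.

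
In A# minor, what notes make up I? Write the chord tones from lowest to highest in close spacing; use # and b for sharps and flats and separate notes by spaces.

Scale degree 1 in A# minor is A#; here the chord built on it is altered to a major triad. I is the major tonic (Picardy third), borrowed from the parallel major.
So the chord is A#-C##-E#.

A# C## E#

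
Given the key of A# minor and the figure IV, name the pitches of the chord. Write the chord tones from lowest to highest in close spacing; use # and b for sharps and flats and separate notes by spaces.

IV is the major subdominant, borrowed from the parallel major. In A# minor that root is D#.
So the chord is D#-F##-A#.

D# F## A#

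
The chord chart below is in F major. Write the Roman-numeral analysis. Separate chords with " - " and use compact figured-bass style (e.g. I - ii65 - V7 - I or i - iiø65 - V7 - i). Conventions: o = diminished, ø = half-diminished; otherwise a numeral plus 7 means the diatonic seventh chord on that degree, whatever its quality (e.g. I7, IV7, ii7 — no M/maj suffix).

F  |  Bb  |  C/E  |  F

I - IV - V6 - I

F: root F is the tonic; major triad there is I.
Bb: root Bb is the subdominant; major triad there is IV.
C/E: major triad on C = scale degree 5 → V6.
F has root F, degree 1 in F major, so I.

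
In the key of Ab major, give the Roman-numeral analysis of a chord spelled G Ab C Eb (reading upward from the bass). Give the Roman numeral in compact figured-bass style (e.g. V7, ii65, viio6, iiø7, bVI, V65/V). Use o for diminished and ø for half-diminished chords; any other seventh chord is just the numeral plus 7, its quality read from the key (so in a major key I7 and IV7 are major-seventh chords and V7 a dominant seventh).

I42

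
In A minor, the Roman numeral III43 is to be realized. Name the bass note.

III in A minor has root C; the chord is C-E-G-B.
The figure 43 means second inversion — the fifth is in the bass.

G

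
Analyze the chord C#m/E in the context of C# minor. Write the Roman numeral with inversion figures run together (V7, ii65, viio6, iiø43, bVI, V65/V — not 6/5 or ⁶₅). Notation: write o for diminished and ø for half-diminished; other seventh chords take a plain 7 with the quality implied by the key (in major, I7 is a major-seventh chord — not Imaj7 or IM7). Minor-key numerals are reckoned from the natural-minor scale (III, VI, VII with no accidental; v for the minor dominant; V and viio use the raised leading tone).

i6

The pitches C#-E-G# form a minor triad rooted on C#.
In C# minor, C# is the tonic; the diatonic minor triad there is i.
With E in the bass the chord is in first inversion, so the figured bass is 6.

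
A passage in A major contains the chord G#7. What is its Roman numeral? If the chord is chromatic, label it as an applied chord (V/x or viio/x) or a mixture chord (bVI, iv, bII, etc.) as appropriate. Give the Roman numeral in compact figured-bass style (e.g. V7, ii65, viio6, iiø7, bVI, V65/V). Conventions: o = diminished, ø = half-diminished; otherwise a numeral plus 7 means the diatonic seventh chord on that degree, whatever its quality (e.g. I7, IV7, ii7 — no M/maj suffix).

The pitches G#-B#-D#-F# form a dominant seventh chord rooted on G#.
G# is not a diatonic chord root with this quality in A major, but it lies a perfect fifth above C# (iii), so the chord functions as an applied dominant of iii.

V7/iii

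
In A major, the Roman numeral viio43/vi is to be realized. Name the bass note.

B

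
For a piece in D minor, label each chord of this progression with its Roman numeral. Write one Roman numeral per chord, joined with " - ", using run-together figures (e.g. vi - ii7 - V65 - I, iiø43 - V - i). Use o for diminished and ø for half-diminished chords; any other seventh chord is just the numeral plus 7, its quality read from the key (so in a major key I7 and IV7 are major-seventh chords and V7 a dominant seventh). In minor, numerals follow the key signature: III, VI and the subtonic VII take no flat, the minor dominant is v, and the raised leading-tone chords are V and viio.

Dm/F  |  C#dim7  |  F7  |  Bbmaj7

i6 - viio7 - V7/VI - VI7

Dm/F has root D, degree 1 in D minor, so i6.
C#dim7: fully diminished seventh chord on C# = scale degree 7 → viio7.
F7 is the secondary dominant of VI (dominant seventh chord on F): V7/VI.
Bbmaj7 has root Bb, degree 6 in D minor, so VI7.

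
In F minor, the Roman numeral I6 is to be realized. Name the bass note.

I in F minor has root F; the chord is F-A-C.
The figure 6 means first inversion — the third is in the bass.

A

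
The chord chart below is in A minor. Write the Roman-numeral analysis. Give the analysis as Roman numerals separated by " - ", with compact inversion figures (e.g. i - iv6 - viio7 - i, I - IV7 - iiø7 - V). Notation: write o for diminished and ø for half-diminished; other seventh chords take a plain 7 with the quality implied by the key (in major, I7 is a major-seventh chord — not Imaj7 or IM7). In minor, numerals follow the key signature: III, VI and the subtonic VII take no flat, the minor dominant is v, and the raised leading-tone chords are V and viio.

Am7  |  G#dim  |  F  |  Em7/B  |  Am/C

Am7: root A is the tonic; minor seventh chord there is i7.
G#dim has root G#, degree 7 in A minor, so viio.
F: root F is the submediant; major triad there is VI.
Em7/B: minor seventh chord on E = scale degree 5 → v43.
Am/C: minor triad on A = scale degree 1 → i6.

i7 - viio - VI - v43 - i6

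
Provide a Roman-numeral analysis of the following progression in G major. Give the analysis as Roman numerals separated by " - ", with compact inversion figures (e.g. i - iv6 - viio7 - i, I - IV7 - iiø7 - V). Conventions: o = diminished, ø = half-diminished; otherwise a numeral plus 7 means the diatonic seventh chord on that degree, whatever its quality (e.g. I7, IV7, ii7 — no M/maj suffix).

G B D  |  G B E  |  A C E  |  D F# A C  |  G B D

G-B-D: major triad on G = scale degree 1 → I.
G-B-E: minor triad on E = scale degree 6 → vi6.
A-C-E: root A is the supertonic; minor triad there is ii.
D-F#-A-C: dominant seventh chord on D = scale degree 5 → V7.
G-B-D: major triad on G = scale degree 1 → I.

I - vi6 - ii - V7 - I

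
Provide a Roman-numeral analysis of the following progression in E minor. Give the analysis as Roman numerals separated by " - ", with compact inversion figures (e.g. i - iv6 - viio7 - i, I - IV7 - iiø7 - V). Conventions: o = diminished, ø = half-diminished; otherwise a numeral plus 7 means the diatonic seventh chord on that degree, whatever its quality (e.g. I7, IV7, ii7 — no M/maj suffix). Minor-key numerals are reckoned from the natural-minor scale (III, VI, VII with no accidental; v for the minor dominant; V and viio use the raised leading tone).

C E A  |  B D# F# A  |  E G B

iv6 - V7 - i

C-E-A: root A is the subdominant; minor triad there is iv6.
B-D#-F#-A: dominant seventh chord on B = scale degree 5 → V7.
E-G-B: root E is the tonic; minor triad there is i.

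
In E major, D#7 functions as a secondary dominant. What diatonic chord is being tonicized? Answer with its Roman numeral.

iii

The chord is a dominant seventh chord on D#.
A dominant resolves down a perfect fifth: D# → G#. In E major, G# is scale degree 3, i.e. iii.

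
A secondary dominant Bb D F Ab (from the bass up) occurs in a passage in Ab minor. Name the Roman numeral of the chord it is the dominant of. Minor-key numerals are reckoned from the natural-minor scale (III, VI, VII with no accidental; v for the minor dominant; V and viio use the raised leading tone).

V

The chord is a dominant seventh chord on Bb.
A dominant resolves down a perfect fifth: Bb → Eb. In Ab minor, Eb is scale degree 5, i.e. V.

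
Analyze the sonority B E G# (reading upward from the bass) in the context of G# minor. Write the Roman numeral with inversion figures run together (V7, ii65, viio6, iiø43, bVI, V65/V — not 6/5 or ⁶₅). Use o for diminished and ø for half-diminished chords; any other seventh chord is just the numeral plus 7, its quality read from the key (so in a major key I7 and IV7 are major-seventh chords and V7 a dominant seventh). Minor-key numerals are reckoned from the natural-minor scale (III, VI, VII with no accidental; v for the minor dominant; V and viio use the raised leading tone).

The pitches E-G#-B form a major triad rooted on E.
In G# minor, E is the submediant; the diatonic major triad there is VI.
With B in the bass the chord is in second inversion, so the figured bass is 64.

VI64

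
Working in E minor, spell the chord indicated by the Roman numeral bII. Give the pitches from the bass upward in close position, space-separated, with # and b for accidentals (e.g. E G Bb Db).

F A C

bII is the Neapolitan chord — a major triad on the lowered second degree. In E minor that root is F.
So the chord is F-A-C.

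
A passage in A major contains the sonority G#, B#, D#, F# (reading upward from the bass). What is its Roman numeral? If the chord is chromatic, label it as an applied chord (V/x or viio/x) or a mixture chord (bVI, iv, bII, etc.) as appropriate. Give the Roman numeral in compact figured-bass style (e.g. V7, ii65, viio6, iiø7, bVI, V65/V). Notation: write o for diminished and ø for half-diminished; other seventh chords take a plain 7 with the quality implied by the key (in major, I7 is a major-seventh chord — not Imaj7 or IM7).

V7/iii

Stacked in thirds the chord is G#-B#-D#-F#: a dominant seventh chord on G#.
G# is not a diatonic chord root with this quality in A major, but it lies a perfect fifth above C# (iii), so the chord functions as an applied dominant of iii.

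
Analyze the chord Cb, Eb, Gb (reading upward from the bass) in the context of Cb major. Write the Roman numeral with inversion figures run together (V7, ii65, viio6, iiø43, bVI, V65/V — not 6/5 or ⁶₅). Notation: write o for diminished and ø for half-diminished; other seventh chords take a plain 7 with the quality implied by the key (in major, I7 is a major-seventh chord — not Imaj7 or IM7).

The pitches Cb-Eb-Gb form a major triad rooted on Cb.
Cb is scale degree 1 in Cb major, and a major triad on that degree is written I.

I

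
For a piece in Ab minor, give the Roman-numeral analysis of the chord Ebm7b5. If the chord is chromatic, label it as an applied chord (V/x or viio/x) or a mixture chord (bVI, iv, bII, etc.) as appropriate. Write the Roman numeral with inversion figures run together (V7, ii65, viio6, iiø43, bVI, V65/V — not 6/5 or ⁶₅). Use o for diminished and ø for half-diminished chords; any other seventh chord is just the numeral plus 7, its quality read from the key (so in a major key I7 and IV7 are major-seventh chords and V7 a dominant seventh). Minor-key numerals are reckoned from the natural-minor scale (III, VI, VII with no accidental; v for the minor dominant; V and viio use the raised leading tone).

viiø7/VI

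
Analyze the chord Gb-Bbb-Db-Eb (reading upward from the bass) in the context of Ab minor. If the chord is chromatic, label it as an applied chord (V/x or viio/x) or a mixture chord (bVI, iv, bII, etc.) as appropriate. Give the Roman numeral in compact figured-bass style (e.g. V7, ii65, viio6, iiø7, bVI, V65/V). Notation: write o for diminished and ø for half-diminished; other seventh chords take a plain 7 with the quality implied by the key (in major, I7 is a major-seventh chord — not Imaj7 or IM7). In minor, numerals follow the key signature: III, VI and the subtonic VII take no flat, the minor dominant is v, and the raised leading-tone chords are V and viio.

Stacked in thirds the chord is Eb-Gb-Bbb-Db: a half-diminished seventh chord on Eb.
Eb sits a half step below Fb (VI in Ab minor); a diminished chord there is the applied leading-tone chord of VI.
With Gb in the bass the chord is in first inversion, so the figured bass is 65.

viiø65/VI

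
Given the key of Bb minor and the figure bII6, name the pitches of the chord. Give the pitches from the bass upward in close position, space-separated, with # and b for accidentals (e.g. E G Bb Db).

bII6 is the Neapolitan sixth — a major triad on the lowered second degree, here in its customary first inversion. In Bb minor that root is Cb.
So the chord is Cb-Eb-Gb, a major triad.
The figured bass 6 indicates first inversion, placing the third (Eb) in the bass: Eb-Gb-Cb.

Eb Gb Cb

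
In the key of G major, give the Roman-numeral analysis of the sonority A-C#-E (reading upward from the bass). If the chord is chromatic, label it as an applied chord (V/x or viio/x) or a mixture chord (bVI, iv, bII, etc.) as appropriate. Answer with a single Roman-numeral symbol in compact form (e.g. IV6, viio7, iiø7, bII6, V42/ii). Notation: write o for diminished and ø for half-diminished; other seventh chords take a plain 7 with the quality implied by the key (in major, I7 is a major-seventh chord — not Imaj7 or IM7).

V/V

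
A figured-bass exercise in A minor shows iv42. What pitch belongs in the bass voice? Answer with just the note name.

C

iv in A minor has root D; the chord is D-F-A-C.
The figure 42 means third inversion — the seventh is in the bass.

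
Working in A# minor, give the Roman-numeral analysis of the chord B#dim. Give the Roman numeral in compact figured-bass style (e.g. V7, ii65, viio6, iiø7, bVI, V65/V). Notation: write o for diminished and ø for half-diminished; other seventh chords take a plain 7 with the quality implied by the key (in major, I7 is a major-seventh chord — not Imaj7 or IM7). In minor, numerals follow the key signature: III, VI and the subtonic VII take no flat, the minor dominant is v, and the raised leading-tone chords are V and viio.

The pitches B#-D#-F# form a diminished triad rooted on B#.
In A# minor, B# is the supertonic; the diatonic diminished triad there is iio.

iio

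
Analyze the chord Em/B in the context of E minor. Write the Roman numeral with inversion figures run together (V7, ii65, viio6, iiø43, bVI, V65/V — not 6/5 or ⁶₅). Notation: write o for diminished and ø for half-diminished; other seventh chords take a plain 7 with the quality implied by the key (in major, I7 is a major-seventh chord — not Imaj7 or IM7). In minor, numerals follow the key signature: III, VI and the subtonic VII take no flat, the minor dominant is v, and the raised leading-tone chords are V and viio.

Stacked in thirds the chord is E-G-B: a minor triad on E.
E is scale degree 1 in E minor, and a minor triad on that degree is written i.
With B in the bass the chord is in second inversion, so the figured bass is 64.

i64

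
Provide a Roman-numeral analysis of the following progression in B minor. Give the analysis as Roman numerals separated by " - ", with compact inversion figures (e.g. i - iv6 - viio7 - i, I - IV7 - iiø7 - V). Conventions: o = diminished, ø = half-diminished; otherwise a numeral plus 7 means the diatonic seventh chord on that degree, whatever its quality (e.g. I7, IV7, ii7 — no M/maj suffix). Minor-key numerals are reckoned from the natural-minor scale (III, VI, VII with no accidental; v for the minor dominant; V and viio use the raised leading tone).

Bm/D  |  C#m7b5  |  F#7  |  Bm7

Bm/D: root B is the tonic; minor triad there is i6.
C#m7b5: half-diminished seventh chord on C# = scale degree 2 → iiø7.
F#7: root F# is the dominant; dominant seventh chord there is V7.
Bm7: minor seventh chord on B = scale degree 1 → i7.

i6 - iiø7 - V7 - i7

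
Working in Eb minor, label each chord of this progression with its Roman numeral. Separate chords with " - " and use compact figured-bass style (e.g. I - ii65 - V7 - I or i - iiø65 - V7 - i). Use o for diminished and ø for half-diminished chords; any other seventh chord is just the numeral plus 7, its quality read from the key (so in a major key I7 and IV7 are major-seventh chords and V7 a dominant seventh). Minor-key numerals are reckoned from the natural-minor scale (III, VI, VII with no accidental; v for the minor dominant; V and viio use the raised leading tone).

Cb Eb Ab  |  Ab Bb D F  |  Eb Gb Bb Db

iv6 - V42 - i7

Cb-Eb-Ab: minor triad on Ab = scale degree 4 → iv6.
Ab-Bb-D-F has root Bb, degree 5 in Eb minor, so V42.
Eb-Gb-Bb-Db: minor seventh chord on Eb = scale degree 1 → i7.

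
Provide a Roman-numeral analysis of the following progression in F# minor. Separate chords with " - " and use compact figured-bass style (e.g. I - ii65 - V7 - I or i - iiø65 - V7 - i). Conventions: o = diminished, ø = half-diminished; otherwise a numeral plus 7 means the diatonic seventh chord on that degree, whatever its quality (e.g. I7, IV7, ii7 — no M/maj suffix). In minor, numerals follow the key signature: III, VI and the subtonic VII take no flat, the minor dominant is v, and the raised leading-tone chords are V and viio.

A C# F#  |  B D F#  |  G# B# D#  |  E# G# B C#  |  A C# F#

A-C#-F# has root F#, degree 1 in F# minor, so i6.
B-D-F#: minor triad on B = scale degree 4 → iv.
G#-B#-D#: a major triad on G#, the applied dominant of V → V/V.
E#-G#-B-C#: dominant seventh chord on C# = scale degree 5 → V65.
A-C#-F# has root F#, degree 1 in F# minor, so i6.

i6 - iv - V/V - V65 - i6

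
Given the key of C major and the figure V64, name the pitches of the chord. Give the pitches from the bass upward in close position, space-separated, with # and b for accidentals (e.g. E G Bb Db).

D G B

In C major, the fifth degree is G, and the diatonic chord built there is a major triad.
Stacking thirds from G gives G-B-D.
With the 64 figure the chord is in second inversion; from the bass D upward in close position it reads D-G-B.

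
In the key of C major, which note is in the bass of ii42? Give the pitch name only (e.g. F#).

C

ii in C major has root D; the chord is D-F-A-C.
The figure 42 means third inversion — the seventh is in the bass.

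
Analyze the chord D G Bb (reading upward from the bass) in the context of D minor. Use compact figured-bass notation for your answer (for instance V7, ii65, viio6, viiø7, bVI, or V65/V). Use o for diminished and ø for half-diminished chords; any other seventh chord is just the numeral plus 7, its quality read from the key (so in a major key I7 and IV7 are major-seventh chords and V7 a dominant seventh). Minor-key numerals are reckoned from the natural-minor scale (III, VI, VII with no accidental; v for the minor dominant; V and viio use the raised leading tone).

iv64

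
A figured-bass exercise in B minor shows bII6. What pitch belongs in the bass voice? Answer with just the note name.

E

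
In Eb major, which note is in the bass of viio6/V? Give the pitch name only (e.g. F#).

The applied chord viio6/V is rooted on A: A-C-Eb.
The figure 6 means first inversion — the third is in the bass.

C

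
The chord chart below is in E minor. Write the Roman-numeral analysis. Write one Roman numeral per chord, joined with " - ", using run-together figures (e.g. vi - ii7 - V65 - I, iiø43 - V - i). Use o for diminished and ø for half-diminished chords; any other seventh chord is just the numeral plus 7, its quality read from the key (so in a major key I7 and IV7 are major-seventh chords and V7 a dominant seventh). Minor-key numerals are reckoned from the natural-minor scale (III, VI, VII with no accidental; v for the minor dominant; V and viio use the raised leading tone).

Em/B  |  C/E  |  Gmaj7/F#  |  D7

Em/B: minor triad on E = scale degree 1 → i64.
C/E: major triad on C = scale degree 6 → VI6.
Gmaj7/F# has root G, degree 3 in E minor, so III42.
D7 has root D, degree 7 in E minor, so VII7.

i64 - VI6 - III42 - VII7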